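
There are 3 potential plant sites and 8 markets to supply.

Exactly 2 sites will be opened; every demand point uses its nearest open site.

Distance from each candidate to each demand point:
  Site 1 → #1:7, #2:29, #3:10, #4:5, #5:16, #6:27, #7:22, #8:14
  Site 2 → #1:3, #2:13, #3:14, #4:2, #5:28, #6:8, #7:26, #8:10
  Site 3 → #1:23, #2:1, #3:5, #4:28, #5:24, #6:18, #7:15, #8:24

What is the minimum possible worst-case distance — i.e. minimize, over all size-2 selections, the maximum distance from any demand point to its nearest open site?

18

Open {Site 1, Site 3}.
  Farthest demand point is #6 at distance 18 (to Site 3); all others are ≤ 18.
With {Site 1, Site 2} the worst case is 22.
With {Site 2, Site 3} the worst case is 24.
No size-2 selection achieves below 18.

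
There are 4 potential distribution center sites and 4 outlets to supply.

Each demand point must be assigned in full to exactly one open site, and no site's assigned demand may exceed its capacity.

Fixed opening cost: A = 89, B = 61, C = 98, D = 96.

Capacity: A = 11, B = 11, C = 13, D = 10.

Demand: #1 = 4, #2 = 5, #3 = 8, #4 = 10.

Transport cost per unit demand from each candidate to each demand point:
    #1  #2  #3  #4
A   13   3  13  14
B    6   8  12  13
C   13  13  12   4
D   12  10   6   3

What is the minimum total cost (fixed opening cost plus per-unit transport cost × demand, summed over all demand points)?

Open {B, C, D}; cheapest assignment that respects the capacities:
  B (cap 11, load 9): #1, #2 — cost 4×6 + 5×8 = 64
  C (cap 13, load 10): #4 — cost 10×4 = 40
  D (cap 10, load 8): #3 — cost 8×6 = 48
  Shipping 152, fixed 255 → total 407.
  Any other capacity-feasible assignment to {B, C, D} ships for at least 152.
Compare {A, C, D}: its best feasible assignment gives total 438.
Compare {A, B, D}: its best feasible assignment gives total 439.
Every other set of open sites that can feasibly serve all demand totals ≥ 438 even under its best assignment. Minimum: 407.

407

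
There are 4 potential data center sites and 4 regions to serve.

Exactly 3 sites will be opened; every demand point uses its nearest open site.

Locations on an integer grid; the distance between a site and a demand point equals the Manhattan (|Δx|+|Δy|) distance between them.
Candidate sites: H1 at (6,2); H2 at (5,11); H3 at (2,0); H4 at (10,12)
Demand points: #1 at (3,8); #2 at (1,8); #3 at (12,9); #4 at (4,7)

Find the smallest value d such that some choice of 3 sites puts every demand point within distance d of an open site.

7

Open {H1, H2, H4}.
  Farthest demand point is #2 at distance 7 (to H2); all others are ≤ 7.
With {H2, H3, H4} the worst case is 7.
With {H1, H2, H3} the worst case is 9.
No size-3 selection achieves below 7.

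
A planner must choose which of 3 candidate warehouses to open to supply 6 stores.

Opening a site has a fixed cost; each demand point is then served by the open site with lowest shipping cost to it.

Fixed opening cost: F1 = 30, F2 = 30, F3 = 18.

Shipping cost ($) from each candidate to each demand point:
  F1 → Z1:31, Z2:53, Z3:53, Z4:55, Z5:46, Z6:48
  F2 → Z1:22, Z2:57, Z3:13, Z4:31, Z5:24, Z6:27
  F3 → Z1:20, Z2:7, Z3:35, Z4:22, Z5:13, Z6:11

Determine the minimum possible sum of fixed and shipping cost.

Open {F3}: assign each demand point to its cheapest open site.
  Z1→F3 20, Z2→F3 7, Z3→F3 35, Z4→F3 22, Z5→F3 13, Z6→F3 11
  shipping cost 108, fixed 18 → total 126.
Compare {F2, F3}: shipping cost 86 + fixed 48 = 134.
Compare {F1, F3}: shipping cost 108 + fixed 48 = 156.
Compare {F1, F2, F3}: shipping cost 86 + fixed 78 = 164.
All other subsets cost ≥ 134. Minimum total cost: 126.

126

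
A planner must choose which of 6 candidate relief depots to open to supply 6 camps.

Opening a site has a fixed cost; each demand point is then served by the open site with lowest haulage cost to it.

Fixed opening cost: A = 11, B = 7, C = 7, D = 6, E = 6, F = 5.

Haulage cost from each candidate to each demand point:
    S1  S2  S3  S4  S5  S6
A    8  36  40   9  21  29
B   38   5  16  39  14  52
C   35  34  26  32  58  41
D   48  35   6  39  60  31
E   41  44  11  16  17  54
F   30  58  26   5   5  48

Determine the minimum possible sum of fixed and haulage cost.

87

Open {A, B, D, F}: assign each demand point to its cheapest open site.
  S1→A 8, S2→B 5, S3→D 6, S4→F 5, S5→F 5, S6→A 29
  haulage cost 58, fixed 29 → total 87.
Compare {A, B, F}: haulage cost 68 + fixed 23 = 91.
Compare {A, B, E, F}: haulage cost 63 + fixed 29 = 92.
Compare {A, B, D, E, F}: haulage cost 58 + fixed 35 = 93.
All other subsets cost ≥ 91. Minimum total cost: 87.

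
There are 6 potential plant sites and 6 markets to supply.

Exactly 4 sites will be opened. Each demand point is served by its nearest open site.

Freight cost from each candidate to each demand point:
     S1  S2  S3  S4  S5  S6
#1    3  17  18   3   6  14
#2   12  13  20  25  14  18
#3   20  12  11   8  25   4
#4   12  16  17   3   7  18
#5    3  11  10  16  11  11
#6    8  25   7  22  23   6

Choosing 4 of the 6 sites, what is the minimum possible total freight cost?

34

Open {#1, #3, #5, #6}.
  S1→#1 3, S2→#5 11, S3→#6 7, S4→#1 3, S5→#1 6, S6→#3 4  ⇒ total 34.
Compare {#1, #2, #3, #6}: total 35.
Compare {#1, #3, #4, #6}: total 35.
No size-4 selection does better; minimum is 34.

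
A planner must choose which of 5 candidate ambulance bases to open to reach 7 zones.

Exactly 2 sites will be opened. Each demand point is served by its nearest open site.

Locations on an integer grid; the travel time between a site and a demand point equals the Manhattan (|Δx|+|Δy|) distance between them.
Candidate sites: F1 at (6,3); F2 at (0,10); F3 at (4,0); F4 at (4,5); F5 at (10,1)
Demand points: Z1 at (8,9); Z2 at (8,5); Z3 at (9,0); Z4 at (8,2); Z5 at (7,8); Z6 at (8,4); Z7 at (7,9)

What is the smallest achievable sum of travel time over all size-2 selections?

Open {F1, F5}.
  Z1→F1 8, Z2→F1 4, Z3→F5 2, Z4→F1 3, Z5→F1 6, Z6→F1 3, Z7→F1 7  ⇒ total 33.
Compare {F4, F5}: total 35.
Compare {F1, F3}: total 36.
No size-2 selection does better; minimum is 33.

33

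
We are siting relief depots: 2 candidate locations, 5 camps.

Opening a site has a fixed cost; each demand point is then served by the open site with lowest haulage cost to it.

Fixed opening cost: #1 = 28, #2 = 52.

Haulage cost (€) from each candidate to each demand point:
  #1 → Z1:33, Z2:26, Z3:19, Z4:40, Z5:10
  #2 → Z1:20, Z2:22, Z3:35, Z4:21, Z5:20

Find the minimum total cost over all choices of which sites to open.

156

Open {#1}: assign each demand point to its cheapest open site.
  Z1→#1 33, Z2→#1 26, Z3→#1 19, Z4→#1 40, Z5→#1 10
  haulage cost 128, fixed 28 → total 156.
Compare {#2}: haulage cost 118 + fixed 52 = 170.
Compare {#1, #2}: haulage cost 92 + fixed 80 = 172.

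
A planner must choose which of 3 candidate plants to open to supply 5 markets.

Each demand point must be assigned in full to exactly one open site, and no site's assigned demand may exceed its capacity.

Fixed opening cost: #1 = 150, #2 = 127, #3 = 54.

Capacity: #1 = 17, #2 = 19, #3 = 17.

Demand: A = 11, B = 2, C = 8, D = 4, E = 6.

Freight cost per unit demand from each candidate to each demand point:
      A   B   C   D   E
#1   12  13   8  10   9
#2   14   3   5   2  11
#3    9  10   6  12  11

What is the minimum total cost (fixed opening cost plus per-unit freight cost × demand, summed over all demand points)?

Open {#2, #3}; cheapest assignment that respects the capacities:
  #2 (cap 19, load 14): B, C, D — cost 2×3 + 8×5 + 4×2 = 54
  #3 (cap 17, load 17): A, E — cost 11×9 + 6×11 = 165
  Shipping 219, fixed 181 → total 400.
  Any other capacity-feasible assignment to {#2, #3} ships for at least 219.
Compare {#1, #3}: its best feasible assignment gives total 489.
Compare {#1, #2}: its best feasible assignment gives total 517.
Every other set of open sites that can feasibly serve all demand totals ≥ 489 even under its best assignment. Minimum: 400.

400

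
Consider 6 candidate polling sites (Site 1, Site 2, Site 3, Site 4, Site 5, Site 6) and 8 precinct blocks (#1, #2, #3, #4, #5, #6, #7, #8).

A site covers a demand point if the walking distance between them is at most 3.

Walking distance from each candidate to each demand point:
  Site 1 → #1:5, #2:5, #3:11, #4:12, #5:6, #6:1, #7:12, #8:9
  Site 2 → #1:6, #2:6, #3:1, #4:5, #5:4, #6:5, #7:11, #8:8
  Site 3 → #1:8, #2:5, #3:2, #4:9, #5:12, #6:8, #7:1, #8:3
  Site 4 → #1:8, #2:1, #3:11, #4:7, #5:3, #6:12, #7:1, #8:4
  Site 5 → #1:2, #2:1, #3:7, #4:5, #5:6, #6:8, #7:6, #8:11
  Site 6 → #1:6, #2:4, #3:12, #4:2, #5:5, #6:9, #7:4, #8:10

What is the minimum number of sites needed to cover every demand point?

Coverage sets (demand points within 3 of each site):
  Site 1: {#6}
  Site 2: {#3}
  Site 3: {#3, #7, #8}
  Site 4: {#2, #5, #7}
  Site 5: {#1, #2}
  Site 6: {#4}
No 4 sites suffice: every size-4 union leaves at least one demand point uncovered.
But {Site 1, Site 3, Site 4, Site 5, Site 6} covers everything, so the minimum is 5.

5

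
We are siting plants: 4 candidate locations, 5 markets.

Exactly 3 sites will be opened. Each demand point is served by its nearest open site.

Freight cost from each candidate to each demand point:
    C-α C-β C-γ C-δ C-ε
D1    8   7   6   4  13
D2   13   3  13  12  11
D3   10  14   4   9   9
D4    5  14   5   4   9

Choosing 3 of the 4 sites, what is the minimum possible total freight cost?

Open {D2, D3, D4}.
  C-α→D4 5, C-β→D2 3, C-γ→D3 4, C-δ→D4 4, C-ε→D3 9  ⇒ total 25.
Compare {D1, D2, D4}: total 26.
Compare {D1, D2, D3}: total 28.
No size-3 selection does better; minimum is 25.

25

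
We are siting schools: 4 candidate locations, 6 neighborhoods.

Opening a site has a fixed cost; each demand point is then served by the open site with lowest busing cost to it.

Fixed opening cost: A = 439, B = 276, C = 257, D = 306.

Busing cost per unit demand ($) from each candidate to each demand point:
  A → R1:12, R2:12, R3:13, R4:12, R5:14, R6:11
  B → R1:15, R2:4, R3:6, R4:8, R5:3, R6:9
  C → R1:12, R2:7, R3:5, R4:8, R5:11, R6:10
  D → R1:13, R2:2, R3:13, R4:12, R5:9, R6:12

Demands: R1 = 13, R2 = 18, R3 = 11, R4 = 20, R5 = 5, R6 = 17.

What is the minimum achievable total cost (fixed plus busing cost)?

Open {B}: assign each demand point to its cheapest open site.
  R1→B 13×15=195, R2→B 18×4=72, R3→B 11×6=66, R4→B 20×8=160, R5→B 5×3=15, R6→B 17×9=153
  busing cost 661, fixed 276 → total 937.
Compare {C}: busing cost 722 + fixed 257 = 979.
Compare {D}: busing cost 837 + fixed 306 = 1143.
Compare {B, C}: busing cost 611 + fixed 533 = 1144.
All other subsets cost ≥ 979. Minimum total cost: 937.

937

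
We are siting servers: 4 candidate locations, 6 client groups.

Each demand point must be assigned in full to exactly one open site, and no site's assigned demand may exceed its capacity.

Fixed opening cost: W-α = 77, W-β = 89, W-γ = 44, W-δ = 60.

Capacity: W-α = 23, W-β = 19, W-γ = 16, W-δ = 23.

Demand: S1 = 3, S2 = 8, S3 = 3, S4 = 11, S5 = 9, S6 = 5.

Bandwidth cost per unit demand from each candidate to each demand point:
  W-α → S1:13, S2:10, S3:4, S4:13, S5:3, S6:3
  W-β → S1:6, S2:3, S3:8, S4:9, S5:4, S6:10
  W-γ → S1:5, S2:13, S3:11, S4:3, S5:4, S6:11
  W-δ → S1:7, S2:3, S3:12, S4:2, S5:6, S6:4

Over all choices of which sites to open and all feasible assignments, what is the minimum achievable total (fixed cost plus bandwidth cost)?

258

Open {W-α, W-δ}; cheapest assignment that respects the capacities:
  W-α (cap 23, load 17): S3, S5, S6 — cost 3×4 + 9×3 + 5×3 = 54
  W-δ (cap 23, load 22): S1, S2, S4 — cost 3×7 + 8×3 + 11×2 = 67
  Shipping 121, fixed 137 → total 258.
  Any other capacity-feasible assignment to {W-α, W-δ} ships for at least 121.
Compare {W-α, W-γ, W-δ}: its best feasible assignment gives total 296.
Compare {W-β, W-δ}: its best feasible assignment gives total 308.
Every other set of open sites that can feasibly serve all demand totals ≥ 296 even under its best assignment. Minimum: 258.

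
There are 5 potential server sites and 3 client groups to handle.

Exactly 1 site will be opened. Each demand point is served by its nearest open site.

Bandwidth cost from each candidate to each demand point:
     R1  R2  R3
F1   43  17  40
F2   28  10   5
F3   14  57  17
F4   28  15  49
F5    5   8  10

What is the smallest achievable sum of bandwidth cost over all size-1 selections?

23

Open {F5}.
  R1→F5 5, R2→F5 8, R3→F5 10  ⇒ total 23.
Compare {F2}: total 43.
Compare {F3}: total 88.
No size-1 selection does better; minimum is 23.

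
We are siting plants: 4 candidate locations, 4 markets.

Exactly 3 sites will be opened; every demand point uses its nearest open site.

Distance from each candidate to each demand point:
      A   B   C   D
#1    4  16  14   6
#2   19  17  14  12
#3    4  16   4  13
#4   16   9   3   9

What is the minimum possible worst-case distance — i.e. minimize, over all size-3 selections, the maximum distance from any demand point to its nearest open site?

Open {#1, #2, #4}.
  Farthest demand point is B at distance 9 (to #4); all others are ≤ 9.
With {#1, #3, #4} the worst case is 9.
With {#2, #3, #4} the worst case is 9.
No size-3 selection achieves below 9.

9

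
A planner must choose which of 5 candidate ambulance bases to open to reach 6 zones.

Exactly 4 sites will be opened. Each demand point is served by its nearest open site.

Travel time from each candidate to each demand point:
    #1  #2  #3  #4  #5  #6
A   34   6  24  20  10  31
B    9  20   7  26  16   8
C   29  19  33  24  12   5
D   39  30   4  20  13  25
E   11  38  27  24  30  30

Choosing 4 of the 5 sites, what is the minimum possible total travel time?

Open {A, B, C, D}.
  #1→B 9, #2→A 6, #3→D 4, #4→A 20, #5→A 10, #6→C 5  ⇒ total 54.
Compare {A, C, D, E}: total 56.
Compare {A, B, C, E}: total 57.
No size-4 selection does better; minimum is 54.

54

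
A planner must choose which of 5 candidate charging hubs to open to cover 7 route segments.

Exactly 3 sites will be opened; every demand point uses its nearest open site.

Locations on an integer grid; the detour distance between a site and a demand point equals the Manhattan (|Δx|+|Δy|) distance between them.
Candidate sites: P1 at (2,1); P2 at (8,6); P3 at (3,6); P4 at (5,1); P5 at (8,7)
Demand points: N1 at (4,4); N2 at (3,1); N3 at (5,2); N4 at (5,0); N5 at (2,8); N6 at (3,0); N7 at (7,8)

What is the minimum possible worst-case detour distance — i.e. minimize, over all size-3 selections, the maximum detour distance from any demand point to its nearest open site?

Open {P2, P3, P4}.
  Farthest demand point is N1 at detour distance 3 (to P3); all others are ≤ 3.
With {P3, P4, P5} the worst case is 3.
With {P1, P2, P3} the worst case is 4.
No size-3 selection achieves below 3.

3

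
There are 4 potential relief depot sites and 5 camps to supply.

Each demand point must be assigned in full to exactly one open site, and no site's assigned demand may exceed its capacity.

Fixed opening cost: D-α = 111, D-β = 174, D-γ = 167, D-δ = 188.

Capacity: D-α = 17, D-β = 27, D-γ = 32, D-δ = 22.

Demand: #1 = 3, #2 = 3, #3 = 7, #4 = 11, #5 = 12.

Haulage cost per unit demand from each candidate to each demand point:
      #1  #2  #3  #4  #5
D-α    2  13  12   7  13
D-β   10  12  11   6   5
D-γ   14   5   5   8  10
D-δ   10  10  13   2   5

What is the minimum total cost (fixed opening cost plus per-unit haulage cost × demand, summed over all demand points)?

Open {D-α, D-γ}; cheapest assignment that respects the capacities:
  D-α (cap 17, load 14): #1, #4 — cost 3×2 + 11×7 = 83
  D-γ (cap 32, load 22): #2, #3, #5 — cost 3×5 + 7×5 + 12×10 = 170
  Shipping 253, fixed 278 → total 531.
  Any other capacity-feasible assignment to {D-α, D-γ} ships for at least 253.
Compare {D-α, D-β}: its best feasible assignment gives total 537.
Compare {D-β, D-γ}: its best feasible assignment gives total 547.
Every other set of open sites that can feasibly serve all demand totals ≥ 537 even under its best assignment. Minimum: 531.

531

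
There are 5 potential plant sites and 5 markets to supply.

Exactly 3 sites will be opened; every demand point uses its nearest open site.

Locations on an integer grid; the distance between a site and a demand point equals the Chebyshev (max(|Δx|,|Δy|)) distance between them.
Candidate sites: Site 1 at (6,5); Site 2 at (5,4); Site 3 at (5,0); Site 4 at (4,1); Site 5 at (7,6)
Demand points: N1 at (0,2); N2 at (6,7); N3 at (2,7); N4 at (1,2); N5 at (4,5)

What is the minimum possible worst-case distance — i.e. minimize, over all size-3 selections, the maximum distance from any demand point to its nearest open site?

4

Open {Site 1, Site 2, Site 4}.
  Farthest demand point is N1 at distance 4 (to Site 4); all others are ≤ 4.
With {Site 1, Site 3, Site 4} the worst case is 4.
With {Site 1, Site 4, Site 5} the worst case is 4.
No size-3 selection achieves below 4.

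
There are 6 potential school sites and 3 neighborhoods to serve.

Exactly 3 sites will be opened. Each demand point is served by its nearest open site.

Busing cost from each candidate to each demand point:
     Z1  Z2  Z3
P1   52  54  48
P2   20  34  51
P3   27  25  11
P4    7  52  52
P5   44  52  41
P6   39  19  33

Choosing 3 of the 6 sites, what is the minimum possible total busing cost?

Open {P3, P4, P6}.
  Z1→P4 7, Z2→P6 19, Z3→P3 11  ⇒ total 37.
Compare {P1, P3, P4}: total 43.
Compare {P2, P3, P4}: total 43.
No size-3 selection does better; minimum is 37.

37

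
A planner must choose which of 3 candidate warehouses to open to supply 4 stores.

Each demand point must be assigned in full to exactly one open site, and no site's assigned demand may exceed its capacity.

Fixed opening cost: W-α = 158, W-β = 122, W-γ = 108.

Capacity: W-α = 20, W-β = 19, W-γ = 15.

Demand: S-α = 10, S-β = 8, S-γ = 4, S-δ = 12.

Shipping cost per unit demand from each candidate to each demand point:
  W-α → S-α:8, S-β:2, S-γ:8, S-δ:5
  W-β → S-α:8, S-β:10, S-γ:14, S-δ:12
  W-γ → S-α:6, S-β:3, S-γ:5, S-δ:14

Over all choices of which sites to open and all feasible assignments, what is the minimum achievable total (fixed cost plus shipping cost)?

Open {W-α, W-γ}; cheapest assignment that respects the capacities:
  W-α (cap 20, load 20): S-β, S-δ — cost 8×2 + 12×5 = 76
  W-γ (cap 15, load 14): S-α, S-γ — cost 10×6 + 4×5 = 80
  Shipping 156, fixed 266 → total 422.
  Any other capacity-feasible assignment to {W-α, W-γ} ships for at least 156.
Compare {W-α, W-β}: its best feasible assignment gives total 492.
Compare {W-α, W-β, W-γ}: its best feasible assignment gives total 544.
Every other set of open sites that can feasibly serve all demand totals ≥ 492 even under its best assignment. Minimum: 422.

422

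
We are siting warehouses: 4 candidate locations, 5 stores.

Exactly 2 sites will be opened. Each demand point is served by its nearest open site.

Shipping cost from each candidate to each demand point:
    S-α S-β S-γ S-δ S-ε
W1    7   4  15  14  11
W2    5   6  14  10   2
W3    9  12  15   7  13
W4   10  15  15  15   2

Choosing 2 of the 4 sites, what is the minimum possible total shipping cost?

34

Open {W2, W3}.
  S-α→W2 5, S-β→W2 6, S-γ→W2 14, S-δ→W3 7, S-ε→W2 2  ⇒ total 34.
Compare {W1, W2}: total 35.
Compare {W2, W4}: total 37.
No size-2 selection does better; minimum is 34.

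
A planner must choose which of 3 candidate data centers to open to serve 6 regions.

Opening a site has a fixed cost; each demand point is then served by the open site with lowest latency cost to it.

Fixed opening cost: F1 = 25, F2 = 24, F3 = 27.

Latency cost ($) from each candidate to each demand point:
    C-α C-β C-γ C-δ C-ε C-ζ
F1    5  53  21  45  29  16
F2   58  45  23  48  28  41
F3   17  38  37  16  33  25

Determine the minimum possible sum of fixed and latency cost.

Open {F1, F3}: assign each demand point to its cheapest open site.
  C-α→F1 5, C-β→F3 38, C-γ→F1 21, C-δ→F3 16, C-ε→F1 29, C-ζ→F1 16
  latency cost 125, fixed 52 → total 177.
Compare {F3}: latency cost 166 + fixed 27 = 193.
Compare {F1}: latency cost 169 + fixed 25 = 194.
Compare {F2, F3}: latency cost 147 + fixed 51 = 198.
All other subsets cost ≥ 193. Minimum total cost: 177.

177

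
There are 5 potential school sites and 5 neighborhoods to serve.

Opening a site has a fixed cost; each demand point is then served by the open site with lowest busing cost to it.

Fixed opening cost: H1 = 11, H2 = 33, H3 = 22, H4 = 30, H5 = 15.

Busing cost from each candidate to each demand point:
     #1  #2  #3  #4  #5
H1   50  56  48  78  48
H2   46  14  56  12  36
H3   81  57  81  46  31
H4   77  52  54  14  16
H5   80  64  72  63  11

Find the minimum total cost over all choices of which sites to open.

187

Open {H2, H5}: assign each demand point to its cheapest open site.
  #1→H2 46, #2→H2 14, #3→H2 56, #4→H2 12, #5→H5 11
  busing cost 139, fixed 48 → total 187.
Compare {H1, H2, H5}: busing cost 131 + fixed 59 = 190.
Compare {H2}: busing cost 164 + fixed 33 = 197.
Compare {H1, H2}: busing cost 156 + fixed 44 = 200.
All other subsets cost ≥ 190. Minimum total cost: 187.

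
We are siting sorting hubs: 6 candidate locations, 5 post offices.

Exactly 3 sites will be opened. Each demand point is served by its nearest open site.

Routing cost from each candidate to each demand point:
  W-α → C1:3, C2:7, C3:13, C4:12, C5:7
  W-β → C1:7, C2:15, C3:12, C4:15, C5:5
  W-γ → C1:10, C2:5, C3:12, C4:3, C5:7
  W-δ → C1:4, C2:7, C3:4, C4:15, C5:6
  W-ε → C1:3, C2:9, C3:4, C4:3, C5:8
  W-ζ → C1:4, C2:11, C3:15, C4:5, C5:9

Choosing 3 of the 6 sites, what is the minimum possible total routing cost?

Open {W-β, W-γ, W-ε}.
  C1→W-ε 3, C2→W-γ 5, C3→W-ε 4, C4→W-γ 3, C5→W-β 5  ⇒ total 20.
Compare {W-α, W-γ, W-δ}: total 21.
Compare {W-β, W-γ, W-δ}: total 21.
No size-3 selection does better; minimum is 20.

20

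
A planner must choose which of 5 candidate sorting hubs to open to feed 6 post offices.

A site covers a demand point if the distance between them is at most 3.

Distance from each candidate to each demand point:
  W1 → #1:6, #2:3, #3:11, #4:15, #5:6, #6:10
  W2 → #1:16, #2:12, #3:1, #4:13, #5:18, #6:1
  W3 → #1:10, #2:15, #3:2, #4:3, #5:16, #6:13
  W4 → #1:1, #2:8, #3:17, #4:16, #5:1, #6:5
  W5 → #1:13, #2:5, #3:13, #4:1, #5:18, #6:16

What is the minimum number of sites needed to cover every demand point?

4

Coverage sets (demand points within 3 of each site):
  W1: {#2}
  W2: {#3, #6}
  W3: {#3, #4}
  W4: {#1, #5}
  W5: {#4}
No 3 sites suffice: every size-3 union leaves at least one demand point uncovered.
But {W1, W2, W3, W4} covers everything, so the minimum is 4.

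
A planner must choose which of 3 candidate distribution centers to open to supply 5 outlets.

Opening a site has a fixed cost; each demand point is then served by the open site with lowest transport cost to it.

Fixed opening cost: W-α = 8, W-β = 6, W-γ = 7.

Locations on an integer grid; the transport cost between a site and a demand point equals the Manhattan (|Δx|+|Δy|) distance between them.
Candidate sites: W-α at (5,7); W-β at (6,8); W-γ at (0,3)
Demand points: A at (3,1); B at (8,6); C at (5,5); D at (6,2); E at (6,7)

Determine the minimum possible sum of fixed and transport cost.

29

Open {W-α}: assign each demand point to its cheapest open site.
  A→W-α 8, B→W-α 4, C→W-α 2, D→W-α 6, E→W-α 1
  transport cost 21, fixed 8 → total 29.
Compare {W-β}: transport cost 25 + fixed 6 = 31.
Compare {W-α, W-γ}: transport cost 18 + fixed 15 = 33.
Compare {W-β, W-γ}: transport cost 20 + fixed 13 = 33.
All other subsets cost ≥ 31. Minimum total cost: 29.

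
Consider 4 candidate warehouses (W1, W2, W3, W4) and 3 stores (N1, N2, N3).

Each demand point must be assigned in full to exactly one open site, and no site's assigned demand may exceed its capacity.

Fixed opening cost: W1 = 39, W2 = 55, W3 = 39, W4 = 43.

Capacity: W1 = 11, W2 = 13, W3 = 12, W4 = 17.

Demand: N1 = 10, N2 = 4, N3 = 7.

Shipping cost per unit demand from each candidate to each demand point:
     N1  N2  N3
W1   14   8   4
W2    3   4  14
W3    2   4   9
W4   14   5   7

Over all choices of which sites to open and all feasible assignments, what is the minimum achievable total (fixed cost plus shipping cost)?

158

Open {W1, W3}; cheapest assignment that respects the capacities:
  W1 (cap 11, load 11): N2, N3 — cost 4×8 + 7×4 = 60
  W3 (cap 12, load 10): N1 — cost 10×2 = 20
  Shipping 80, fixed 78 → total 158.
  Any other capacity-feasible assignment to {W1, W3} ships for at least 80.
Compare {W3, W4}: its best feasible assignment gives total 171.
Compare {W1, W2}: its best feasible assignment gives total 184.
Every other set of open sites that can feasibly serve all demand totals ≥ 171 even under its best assignment. Minimum: 158.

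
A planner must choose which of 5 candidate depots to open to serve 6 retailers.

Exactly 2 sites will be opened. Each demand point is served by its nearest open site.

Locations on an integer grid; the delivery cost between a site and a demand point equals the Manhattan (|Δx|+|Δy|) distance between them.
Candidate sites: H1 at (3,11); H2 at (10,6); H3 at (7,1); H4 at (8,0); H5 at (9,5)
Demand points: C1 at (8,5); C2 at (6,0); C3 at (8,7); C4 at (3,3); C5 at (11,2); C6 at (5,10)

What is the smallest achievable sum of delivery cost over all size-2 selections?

Open {H3, H5}.
  C1→H5 1, C2→H3 2, C3→H5 3, C4→H3 6, C5→H3 5, C6→H5 9  ⇒ total 26.
Compare {H1, H3}: total 28.
Compare {H1, H5}: total 28.
No size-2 selection does better; minimum is 26.

26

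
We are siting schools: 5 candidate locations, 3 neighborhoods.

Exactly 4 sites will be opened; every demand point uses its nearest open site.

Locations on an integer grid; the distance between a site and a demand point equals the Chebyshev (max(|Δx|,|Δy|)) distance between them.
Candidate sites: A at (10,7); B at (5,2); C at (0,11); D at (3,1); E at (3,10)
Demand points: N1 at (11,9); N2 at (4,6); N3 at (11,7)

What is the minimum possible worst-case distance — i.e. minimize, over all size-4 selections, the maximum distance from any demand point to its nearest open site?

4

Open {A, B, C, D}.
  Farthest demand point is N2 at distance 4 (to B); all others are ≤ 4.
With {A, B, C, E} the worst case is 4.
With {A, B, D, E} the worst case is 4.
No size-4 selection achieves below 4.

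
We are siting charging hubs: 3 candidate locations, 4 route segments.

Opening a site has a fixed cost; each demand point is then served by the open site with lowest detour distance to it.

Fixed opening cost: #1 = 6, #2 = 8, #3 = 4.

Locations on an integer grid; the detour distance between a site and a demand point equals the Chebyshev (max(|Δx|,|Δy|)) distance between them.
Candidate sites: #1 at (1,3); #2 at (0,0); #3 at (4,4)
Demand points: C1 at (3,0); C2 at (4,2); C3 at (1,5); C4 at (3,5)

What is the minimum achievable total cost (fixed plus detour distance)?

Open {#3}: assign each demand point to its cheapest open site.
  C1→#3 4, C2→#3 2, C3→#3 3, C4→#3 1
  detour distance 10, fixed 4 → total 14.
Compare {#1}: detour distance 10 + fixed 6 = 16.
Compare {#1, #3}: detour distance 8 + fixed 10 = 18.
Compare {#2, #3}: detour distance 9 + fixed 12 = 21.
All other subsets cost ≥ 16. Minimum total cost: 14.

14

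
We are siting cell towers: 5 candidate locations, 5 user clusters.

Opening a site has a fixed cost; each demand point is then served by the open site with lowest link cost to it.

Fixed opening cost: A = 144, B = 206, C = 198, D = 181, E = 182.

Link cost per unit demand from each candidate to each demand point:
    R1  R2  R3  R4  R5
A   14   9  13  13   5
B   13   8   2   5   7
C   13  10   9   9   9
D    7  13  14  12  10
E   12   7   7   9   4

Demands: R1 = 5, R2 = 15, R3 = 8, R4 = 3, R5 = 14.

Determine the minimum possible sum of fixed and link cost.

Open {E}: assign each demand point to its cheapest open site.
  R1→E 5×12=60, R2→E 15×7=105, R3→E 8×7=56, R4→E 3×9=27, R5→E 14×4=56
  link cost 304, fixed 182 → total 486.
Compare {B}: link cost 314 + fixed 206 = 520.
Compare {A}: link cost 418 + fixed 144 = 562.
Compare {A, E}: link cost 304 + fixed 326 = 630.
All other subsets cost ≥ 520. Minimum total cost: 486.

486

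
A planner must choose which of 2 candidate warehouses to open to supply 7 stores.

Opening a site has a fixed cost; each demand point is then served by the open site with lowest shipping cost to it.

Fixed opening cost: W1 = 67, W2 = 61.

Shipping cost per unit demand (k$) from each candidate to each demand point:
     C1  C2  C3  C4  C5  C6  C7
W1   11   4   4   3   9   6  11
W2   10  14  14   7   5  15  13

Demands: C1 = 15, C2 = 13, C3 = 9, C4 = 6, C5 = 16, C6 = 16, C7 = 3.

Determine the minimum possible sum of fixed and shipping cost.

Open {W1, W2}: assign each demand point to its cheapest open site.
  C1→W2 15×10=150, C2→W1 13×4=52, C3→W1 9×4=36, C4→W1 6×3=18, C5→W2 16×5=80, C6→W1 16×6=96, C7→W1 3×11=33
  shipping cost 465, fixed 128 → total 593.
Compare {W1}: shipping cost 544 + fixed 67 = 611.
Compare {W2}: shipping cost 859 + fixed 61 = 920.

593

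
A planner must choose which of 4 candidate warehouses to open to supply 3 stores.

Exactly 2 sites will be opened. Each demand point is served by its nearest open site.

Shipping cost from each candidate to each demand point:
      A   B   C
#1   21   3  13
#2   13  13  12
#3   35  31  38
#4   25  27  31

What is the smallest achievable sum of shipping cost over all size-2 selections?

28

Open {#1, #2}.
  A→#2 13, B→#1 3, C→#2 12  ⇒ total 28.
Compare {#1, #3}: total 37.
Compare {#1, #4}: total 37.
No size-2 selection does better; minimum is 28.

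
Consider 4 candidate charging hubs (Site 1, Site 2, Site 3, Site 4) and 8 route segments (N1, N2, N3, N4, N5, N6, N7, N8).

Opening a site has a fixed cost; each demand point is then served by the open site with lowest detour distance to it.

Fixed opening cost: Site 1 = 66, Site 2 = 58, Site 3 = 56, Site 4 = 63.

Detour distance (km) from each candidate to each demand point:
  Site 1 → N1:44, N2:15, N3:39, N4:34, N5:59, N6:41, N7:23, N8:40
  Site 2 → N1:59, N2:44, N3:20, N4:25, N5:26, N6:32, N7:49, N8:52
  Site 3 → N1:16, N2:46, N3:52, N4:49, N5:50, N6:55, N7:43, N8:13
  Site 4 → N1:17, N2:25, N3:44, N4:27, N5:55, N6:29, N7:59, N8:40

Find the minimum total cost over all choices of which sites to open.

Open {Site 2, Site 3}: assign each demand point to its cheapest open site.
  N1→Site 3 16, N2→Site 2 44, N3→Site 2 20, N4→Site 2 25, N5→Site 2 26, N6→Site 2 32, N7→Site 3 43, N8→Site 3 13
  detour distance 219, fixed 114 → total 333.
Compare {Site 1, Site 2}: detour distance 225 + fixed 124 = 349.
Compare {Site 1, Site 2, Site 3}: detour distance 170 + fixed 180 = 350.
Compare {Site 2, Site 4}: detour distance 231 + fixed 121 = 352.
All other subsets cost ≥ 349. Minimum total cost: 333.

333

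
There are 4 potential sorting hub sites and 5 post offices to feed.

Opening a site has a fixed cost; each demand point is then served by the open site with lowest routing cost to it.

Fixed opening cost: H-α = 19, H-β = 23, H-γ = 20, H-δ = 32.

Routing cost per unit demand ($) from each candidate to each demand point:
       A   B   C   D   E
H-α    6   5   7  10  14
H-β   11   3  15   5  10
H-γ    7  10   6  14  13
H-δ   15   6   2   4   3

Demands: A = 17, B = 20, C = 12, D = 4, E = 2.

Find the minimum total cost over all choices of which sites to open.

282

Open {H-α, H-β, H-δ}: assign each demand point to its cheapest open site.
  A→H-α 17×6=102, B→H-β 20×3=60, C→H-δ 12×2=24, D→H-δ 4×4=16, E→H-δ 2×3=6
  routing cost 208, fixed 74 → total 282.
Compare {H-α, H-δ}: routing cost 248 + fixed 51 = 299.
Compare {H-β, H-γ, H-δ}: routing cost 225 + fixed 75 = 300.
Compare {H-α, H-β, H-γ, H-δ}: routing cost 208 + fixed 94 = 302.
All other subsets cost ≥ 299. Minimum total cost: 282.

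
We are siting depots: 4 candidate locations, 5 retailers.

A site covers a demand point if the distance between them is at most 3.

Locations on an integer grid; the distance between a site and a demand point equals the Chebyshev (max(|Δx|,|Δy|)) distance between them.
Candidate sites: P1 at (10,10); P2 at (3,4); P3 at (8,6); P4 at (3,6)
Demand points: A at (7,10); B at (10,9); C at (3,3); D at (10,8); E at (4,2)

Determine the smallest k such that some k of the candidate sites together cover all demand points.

2

Coverage sets (demand points within 3 of each site):
  P1: {A, B, D}
  P2: {C, E}
  P3: {B, D}
  P4: {C}
No single site covers all 5 demand points.
But {P1, P2} covers everything, so the minimum is 2.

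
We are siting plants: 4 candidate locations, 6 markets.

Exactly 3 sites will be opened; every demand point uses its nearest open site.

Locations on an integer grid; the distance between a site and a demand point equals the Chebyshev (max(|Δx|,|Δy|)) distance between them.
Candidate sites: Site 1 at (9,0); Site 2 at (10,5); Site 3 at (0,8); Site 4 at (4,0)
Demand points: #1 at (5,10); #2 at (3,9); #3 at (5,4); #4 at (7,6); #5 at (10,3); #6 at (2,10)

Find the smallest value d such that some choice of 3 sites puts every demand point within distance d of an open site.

Open {Site 1, Site 2, Site 3}.
  Farthest demand point is #1 at distance 5 (to Site 2); all others are ≤ 5.
With {Site 2, Site 3, Site 4} the worst case is 5.
With {Site 1, Site 3, Site 4} the worst case is 6.
No size-3 selection achieves below 5.

5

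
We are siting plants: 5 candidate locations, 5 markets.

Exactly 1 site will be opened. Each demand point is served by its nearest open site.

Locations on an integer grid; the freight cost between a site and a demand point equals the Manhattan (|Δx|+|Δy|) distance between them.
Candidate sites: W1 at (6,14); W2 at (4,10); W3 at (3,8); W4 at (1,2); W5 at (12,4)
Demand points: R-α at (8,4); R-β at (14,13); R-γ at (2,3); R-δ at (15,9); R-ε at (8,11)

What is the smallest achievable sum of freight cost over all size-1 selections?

45

Open {W5}.
  R-α→W5 4, R-β→W5 11, R-γ→W5 11, R-δ→W5 8, R-ε→W5 11  ⇒ total 45.
Compare {W2}: total 49.
Compare {W3}: total 52.
No size-1 selection does better; minimum is 45.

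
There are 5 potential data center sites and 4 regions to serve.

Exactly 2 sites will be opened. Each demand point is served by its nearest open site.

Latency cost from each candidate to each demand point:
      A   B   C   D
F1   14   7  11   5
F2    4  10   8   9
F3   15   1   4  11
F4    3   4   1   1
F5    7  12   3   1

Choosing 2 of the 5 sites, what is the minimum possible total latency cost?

6

Open {F3, F4}.
  A→F4 3, B→F3 1, C→F4 1, D→F4 1  ⇒ total 6.
Compare {F1, F4}: total 9.
Compare {F2, F4}: total 9.
No size-2 selection does better; minimum is 6.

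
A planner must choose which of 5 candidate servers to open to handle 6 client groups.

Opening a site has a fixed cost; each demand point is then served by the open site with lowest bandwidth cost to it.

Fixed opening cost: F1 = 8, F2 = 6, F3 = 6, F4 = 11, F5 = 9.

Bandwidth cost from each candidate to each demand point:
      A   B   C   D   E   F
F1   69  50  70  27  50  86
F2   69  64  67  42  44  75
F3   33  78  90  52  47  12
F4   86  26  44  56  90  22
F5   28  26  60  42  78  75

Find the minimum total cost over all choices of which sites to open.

Open {F1, F3, F4}: assign each demand point to its cheapest open site.
  A→F3 33, B→F4 26, C→F4 44, D→F1 27, E→F3 47, F→F3 12
  bandwidth cost 189, fixed 25 → total 214.
Compare {F1, F2, F3, F4}: bandwidth cost 186 + fixed 31 = 217.
Compare {F1, F3, F4, F5}: bandwidth cost 184 + fixed 34 = 218.
Compare {F1, F2, F3, F4, F5}: bandwidth cost 181 + fixed 40 = 221.
All other subsets cost ≥ 217. Minimum total cost: 214.

214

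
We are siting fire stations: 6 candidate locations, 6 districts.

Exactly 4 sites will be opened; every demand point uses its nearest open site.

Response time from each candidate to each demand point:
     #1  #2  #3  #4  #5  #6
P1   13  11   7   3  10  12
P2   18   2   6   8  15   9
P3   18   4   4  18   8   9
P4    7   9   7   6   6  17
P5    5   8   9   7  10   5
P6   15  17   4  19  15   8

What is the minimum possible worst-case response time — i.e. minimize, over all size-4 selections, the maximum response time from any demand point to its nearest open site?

Open {P1, P2, P4, P5}.
  Farthest demand point is #3 at response time 6 (to P2); all others are ≤ 6.
With {P1, P3, P4, P5} the worst case is 6.
With {P2, P3, P4, P5} the worst case is 6.
No size-4 selection achieves below 6.

6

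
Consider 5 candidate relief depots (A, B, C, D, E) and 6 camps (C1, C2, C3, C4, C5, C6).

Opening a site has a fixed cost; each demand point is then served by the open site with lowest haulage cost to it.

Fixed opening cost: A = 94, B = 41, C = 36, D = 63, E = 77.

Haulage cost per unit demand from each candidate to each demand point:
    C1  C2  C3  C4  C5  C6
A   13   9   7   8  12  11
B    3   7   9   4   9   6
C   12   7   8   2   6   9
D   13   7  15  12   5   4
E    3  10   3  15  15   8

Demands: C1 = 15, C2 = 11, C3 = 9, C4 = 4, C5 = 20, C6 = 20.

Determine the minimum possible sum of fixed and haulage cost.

503

Open {B, D}: assign each demand point to its cheapest open site.
  C1→B 15×3=45, C2→B 11×7=77, C3→B 9×9=81, C4→B 4×4=16, C5→D 20×5=100, C6→D 20×4=80
  haulage cost 399, fixed 104 → total 503.
Compare {C, D, E}: haulage cost 337 + fixed 176 = 513.
Compare {D, E}: haulage cost 377 + fixed 140 = 517.
Compare {B, C}: haulage cost 442 + fixed 77 = 519.
All other subsets cost ≥ 513. Minimum total cost: 503.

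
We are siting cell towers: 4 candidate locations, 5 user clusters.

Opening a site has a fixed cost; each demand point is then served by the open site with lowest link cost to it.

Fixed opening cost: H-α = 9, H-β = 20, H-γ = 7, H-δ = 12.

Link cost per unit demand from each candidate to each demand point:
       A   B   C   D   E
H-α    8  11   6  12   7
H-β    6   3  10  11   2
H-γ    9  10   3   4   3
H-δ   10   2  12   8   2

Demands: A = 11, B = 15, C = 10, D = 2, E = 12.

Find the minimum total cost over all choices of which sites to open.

Open {H-β, H-γ, H-δ}: assign each demand point to its cheapest open site.
  A→H-β 11×6=66, B→H-δ 15×2=30, C→H-γ 10×3=30, D→H-γ 2×4=8, E→H-β 12×2=24
  link cost 158, fixed 39 → total 197.
Compare {H-β, H-γ}: link cost 173 + fixed 27 = 200.
Compare {H-α, H-β, H-γ, H-δ}: link cost 158 + fixed 48 = 206.
Compare {H-α, H-γ, H-δ}: link cost 180 + fixed 28 = 208.
All other subsets cost ≥ 200. Minimum total cost: 197.

197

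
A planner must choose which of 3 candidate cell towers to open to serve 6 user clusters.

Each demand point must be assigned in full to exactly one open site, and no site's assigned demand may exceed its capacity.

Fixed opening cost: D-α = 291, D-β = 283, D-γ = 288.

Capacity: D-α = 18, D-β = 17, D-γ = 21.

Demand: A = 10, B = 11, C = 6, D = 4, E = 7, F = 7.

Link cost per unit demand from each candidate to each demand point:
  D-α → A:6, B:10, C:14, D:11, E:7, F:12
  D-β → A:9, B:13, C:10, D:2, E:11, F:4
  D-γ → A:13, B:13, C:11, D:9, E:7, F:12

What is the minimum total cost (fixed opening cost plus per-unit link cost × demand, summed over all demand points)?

1210

Open {D-α, D-β, D-γ}; cheapest assignment that respects the capacities:
  D-α (cap 18, load 17): A, E — cost 10×6 + 7×7 = 109
  D-β (cap 17, load 17): C, D, F — cost 6×10 + 4×2 + 7×4 = 96
  D-γ (cap 21, load 11): B — cost 11×13 = 143
  Shipping 348, fixed 862 → total 1210.
  Any other capacity-feasible assignment to {D-α, D-β, D-γ} ships for at least 348.
Total demand is 45 and no other set of sites has combined capacity ≥ 45, so {D-α, D-β, D-γ} is the only feasible choice of open sites. Minimum: 1210.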